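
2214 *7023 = 15548922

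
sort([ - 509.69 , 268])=[-509.69,268]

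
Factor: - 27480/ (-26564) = 30/29  =  2^1*3^1*5^1*29^(-1)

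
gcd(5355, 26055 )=45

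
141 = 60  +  81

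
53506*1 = 53506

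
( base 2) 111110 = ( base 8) 76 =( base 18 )38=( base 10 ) 62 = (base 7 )116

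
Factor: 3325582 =2^1*13^2*9839^1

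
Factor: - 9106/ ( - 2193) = 2^1*3^( - 1 )*17^( - 1)*29^1*43^( - 1)*157^1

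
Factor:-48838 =- 2^1*24419^1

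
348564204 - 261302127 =87262077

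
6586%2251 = 2084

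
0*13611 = 0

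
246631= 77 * 3203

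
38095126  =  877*43438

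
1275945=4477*285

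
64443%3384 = 147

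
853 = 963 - 110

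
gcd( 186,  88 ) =2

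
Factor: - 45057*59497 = -3^1* 23^1*653^1*59497^1 =-  2680756329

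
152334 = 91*1674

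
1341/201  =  6+45/67 = 6.67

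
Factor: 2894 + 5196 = 2^1* 5^1 * 809^1 = 8090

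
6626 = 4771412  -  4764786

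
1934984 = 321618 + 1613366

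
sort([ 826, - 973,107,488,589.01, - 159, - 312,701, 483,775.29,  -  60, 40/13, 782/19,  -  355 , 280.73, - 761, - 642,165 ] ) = [ - 973, - 761 , - 642, - 355, - 312, - 159, - 60 , 40/13,782/19,107,165, 280.73,483,488,  589.01 , 701, 775.29,  826]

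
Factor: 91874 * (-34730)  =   - 2^2*5^1*23^1*71^1*151^1*647^1 = -  3190784020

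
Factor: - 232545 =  - 3^1*5^1*37^1 * 419^1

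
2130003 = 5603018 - 3473015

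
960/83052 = 80/6921 = 0.01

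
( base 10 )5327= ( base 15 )18A2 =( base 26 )7mn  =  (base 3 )21022022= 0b1010011001111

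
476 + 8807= 9283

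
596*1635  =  974460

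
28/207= 28/207  =  0.14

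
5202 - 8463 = - 3261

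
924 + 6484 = 7408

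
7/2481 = 7/2481 = 0.00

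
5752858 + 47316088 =53068946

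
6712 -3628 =3084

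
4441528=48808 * 91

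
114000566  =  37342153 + 76658413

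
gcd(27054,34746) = 6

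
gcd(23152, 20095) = 1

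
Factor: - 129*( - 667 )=86043 = 3^1*23^1*29^1  *43^1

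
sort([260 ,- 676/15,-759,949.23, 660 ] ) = [- 759, - 676/15, 260,660, 949.23]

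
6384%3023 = 338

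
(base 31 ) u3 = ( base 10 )933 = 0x3A5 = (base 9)1246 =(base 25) 1C8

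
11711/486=11711/486 = 24.10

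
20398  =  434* 47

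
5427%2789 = 2638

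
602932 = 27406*22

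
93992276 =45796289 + 48195987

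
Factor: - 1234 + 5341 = 3^1*37^2= 4107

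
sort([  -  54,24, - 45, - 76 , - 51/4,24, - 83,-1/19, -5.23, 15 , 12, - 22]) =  [ - 83, - 76, - 54, - 45, - 22, - 51/4, - 5.23, - 1/19,12,15,24,24]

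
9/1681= 9/1681 = 0.01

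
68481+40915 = 109396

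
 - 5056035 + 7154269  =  2098234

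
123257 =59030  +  64227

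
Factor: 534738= 2^1*3^1 *89123^1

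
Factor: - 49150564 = -2^2* 12287641^1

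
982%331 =320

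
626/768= 313/384 = 0.82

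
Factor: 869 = 11^1*79^1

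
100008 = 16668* 6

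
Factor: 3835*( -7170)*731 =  - 20100270450 = - 2^1*3^1 * 5^2*13^1 * 17^1*43^1*59^1*239^1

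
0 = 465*0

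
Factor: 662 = 2^1*331^1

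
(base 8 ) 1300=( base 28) P4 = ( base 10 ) 704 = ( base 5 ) 10304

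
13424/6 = 2237+1/3 = 2237.33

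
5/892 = 5/892 = 0.01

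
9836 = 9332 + 504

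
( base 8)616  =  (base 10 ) 398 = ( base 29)dl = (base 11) 332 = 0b110001110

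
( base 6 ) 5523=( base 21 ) 2if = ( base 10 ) 1275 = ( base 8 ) 2373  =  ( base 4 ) 103323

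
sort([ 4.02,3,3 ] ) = [3, 3,4.02 ] 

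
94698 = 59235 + 35463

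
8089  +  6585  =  14674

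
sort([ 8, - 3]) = [ - 3, 8] 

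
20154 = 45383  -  25229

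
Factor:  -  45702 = - 2^1*3^2*2539^1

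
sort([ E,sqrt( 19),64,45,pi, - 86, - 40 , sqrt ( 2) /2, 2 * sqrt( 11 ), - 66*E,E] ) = [ -66 * E, - 86, - 40 , sqrt(2)/2,  E, E,  pi, sqrt( 19 ),2 * sqrt (11),45,64 ] 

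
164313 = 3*54771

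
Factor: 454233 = 3^1*13^1*  19^1*613^1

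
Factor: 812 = 2^2*7^1*29^1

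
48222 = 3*16074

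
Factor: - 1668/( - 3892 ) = 3/7 =3^1 * 7^ ( - 1)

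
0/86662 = 0= 0.00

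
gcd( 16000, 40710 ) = 10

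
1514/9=168+2/9 = 168.22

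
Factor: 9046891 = 7^1*71^1*109^1*167^1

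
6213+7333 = 13546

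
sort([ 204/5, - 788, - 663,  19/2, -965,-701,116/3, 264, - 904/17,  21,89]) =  [ - 965, - 788, - 701, - 663, - 904/17,19/2 , 21,  116/3,204/5,89,264]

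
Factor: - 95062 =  - 2^1*  11^1*29^1*149^1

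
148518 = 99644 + 48874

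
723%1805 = 723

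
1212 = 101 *12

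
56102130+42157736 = 98259866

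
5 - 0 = 5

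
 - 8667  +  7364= - 1303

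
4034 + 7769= 11803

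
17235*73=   1258155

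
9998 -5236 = 4762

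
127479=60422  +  67057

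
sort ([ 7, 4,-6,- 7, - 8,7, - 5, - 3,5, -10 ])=[-10, - 8, - 7,-6, - 5, - 3,4,  5, 7 , 7]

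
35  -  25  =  10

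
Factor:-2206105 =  - 5^1*11^1*40111^1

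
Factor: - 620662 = - 2^1*7^1*43^1 * 1031^1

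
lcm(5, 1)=5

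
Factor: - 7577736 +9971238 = 2393502= 2^1*3^1 * 398917^1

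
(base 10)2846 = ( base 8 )5436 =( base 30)34Q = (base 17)9E7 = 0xb1e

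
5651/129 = 43+ 104/129 = 43.81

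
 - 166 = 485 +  - 651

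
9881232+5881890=15763122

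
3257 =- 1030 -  - 4287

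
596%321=275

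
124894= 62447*2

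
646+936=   1582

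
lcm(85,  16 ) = 1360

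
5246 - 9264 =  - 4018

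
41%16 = 9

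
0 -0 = 0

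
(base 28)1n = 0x33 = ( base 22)27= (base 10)51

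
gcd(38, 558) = 2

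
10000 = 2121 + 7879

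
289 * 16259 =4698851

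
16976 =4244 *4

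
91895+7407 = 99302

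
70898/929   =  76+294/929= 76.32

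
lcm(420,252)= 1260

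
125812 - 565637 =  - 439825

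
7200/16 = 450 = 450.00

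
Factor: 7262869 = 829^1*8761^1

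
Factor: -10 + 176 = 2^1*83^1 = 166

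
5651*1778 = 10047478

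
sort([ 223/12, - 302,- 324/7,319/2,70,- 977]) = [ - 977, - 302,  -  324/7, 223/12,70,319/2 ]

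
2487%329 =184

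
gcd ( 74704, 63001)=1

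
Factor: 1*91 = 7^1*13^1 = 91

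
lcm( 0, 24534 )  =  0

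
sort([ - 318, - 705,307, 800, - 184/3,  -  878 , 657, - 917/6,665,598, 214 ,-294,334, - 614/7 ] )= [-878, - 705, - 318, - 294, - 917/6, - 614/7,  -  184/3,214,  307,334 , 598,657,665,800 ]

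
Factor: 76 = 2^2*19^1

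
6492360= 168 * 38645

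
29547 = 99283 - 69736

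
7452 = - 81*( - 92)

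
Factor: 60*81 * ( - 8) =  - 38880  =  - 2^5 * 3^5 * 5^1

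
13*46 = 598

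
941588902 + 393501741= 1335090643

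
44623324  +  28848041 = 73471365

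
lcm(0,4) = 0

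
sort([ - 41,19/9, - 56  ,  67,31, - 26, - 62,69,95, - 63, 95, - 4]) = [ - 63, - 62, - 56, - 41, - 26, - 4,19/9,31,67,69,95, 95] 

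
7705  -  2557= 5148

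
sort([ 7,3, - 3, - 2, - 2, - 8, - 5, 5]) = [ - 8, - 5, -3, - 2, - 2, 3,5, 7] 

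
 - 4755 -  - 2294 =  - 2461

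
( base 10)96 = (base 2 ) 1100000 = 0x60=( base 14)6c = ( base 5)341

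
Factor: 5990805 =3^2*5^1* 67^1 * 1987^1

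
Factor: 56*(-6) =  - 336 = -2^4*3^1*7^1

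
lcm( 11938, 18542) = 871474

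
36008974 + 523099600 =559108574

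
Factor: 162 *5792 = 2^6*3^4*181^1 = 938304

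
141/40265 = 141/40265  =  0.00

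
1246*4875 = 6074250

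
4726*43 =203218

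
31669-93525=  - 61856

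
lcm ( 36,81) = 324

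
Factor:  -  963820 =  - 2^2*5^1*11^1*13^1*337^1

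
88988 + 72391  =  161379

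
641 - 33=608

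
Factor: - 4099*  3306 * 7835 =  - 2^1*3^1* 5^1*19^1*29^1 *1567^1 * 4099^1  =  - 106174388490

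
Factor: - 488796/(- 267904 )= 759/416 = 2^( - 5) * 3^1*11^1*13^( - 1) * 23^1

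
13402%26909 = 13402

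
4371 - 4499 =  - 128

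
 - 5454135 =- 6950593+1496458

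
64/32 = 2   =  2.00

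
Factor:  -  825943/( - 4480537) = 17^( -1)*71^1*11633^1 * 263561^( - 1)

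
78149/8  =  9768 + 5/8 = 9768.62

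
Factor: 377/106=2^(  -  1)*13^1*29^1*53^( - 1)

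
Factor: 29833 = 29833^1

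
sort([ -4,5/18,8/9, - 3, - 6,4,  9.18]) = [ - 6, - 4, - 3,5/18, 8/9,  4,9.18]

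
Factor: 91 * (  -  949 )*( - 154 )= 2^1*7^2*11^1*13^2*73^1=13299286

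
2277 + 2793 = 5070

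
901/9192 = 901/9192 = 0.10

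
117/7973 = 117/7973 = 0.01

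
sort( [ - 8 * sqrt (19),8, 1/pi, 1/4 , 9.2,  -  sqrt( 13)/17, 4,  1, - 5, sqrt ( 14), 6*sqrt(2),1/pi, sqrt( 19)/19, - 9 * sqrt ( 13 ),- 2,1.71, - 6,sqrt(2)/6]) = [-8 * sqrt(19),  -  9*sqrt ( 13),  -  6, - 5, - 2, - sqrt( 13 )/17, sqrt(19 )/19, sqrt( 2)/6, 1/4, 1/pi,1/pi , 1, 1.71,sqrt(14), 4,8, 6 * sqrt( 2), 9.2]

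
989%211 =145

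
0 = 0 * 782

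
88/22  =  4=4.00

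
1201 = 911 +290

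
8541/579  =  14  +  145/193 = 14.75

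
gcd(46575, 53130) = 345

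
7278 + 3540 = 10818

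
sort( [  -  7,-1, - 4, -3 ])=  [ - 7,-4, -3, - 1 ]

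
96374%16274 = 15004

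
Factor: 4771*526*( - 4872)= - 2^4* 3^1*7^1*13^1*29^1 * 263^1 * 367^1 = - 12226508112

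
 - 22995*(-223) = 5127885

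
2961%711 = 117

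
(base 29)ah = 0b100110011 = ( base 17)111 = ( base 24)CJ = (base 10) 307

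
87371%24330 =14381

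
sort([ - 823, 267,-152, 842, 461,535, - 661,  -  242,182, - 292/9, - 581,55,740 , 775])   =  [ - 823, - 661, - 581, - 242 ,-152,-292/9,55,  182,267,461,535,740 , 775,842] 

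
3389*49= 166061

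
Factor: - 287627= - 43^1*6689^1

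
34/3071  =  34/3071 = 0.01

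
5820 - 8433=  - 2613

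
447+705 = 1152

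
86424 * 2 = 172848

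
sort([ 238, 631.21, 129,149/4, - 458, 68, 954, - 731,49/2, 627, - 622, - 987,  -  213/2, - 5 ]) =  [ - 987,-731, - 622, - 458, - 213/2, - 5, 49/2,149/4, 68,129, 238,627,631.21, 954 ] 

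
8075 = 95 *85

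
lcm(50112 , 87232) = 2355264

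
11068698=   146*75813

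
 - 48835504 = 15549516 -64385020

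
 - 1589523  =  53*( - 29991) 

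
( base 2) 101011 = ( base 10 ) 43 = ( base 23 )1K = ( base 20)23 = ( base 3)1121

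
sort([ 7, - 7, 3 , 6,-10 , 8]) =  [ - 10,-7, 3, 6,7,8]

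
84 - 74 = 10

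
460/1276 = 115/319  =  0.36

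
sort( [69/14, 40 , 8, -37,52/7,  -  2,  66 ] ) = [ - 37, - 2, 69/14,52/7,8,40,66]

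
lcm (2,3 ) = 6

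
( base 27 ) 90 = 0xF3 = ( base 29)8b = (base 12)183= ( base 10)243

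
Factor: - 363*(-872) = 316536 = 2^3*3^1*11^2*109^1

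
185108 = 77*2404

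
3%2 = 1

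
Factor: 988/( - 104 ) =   -  19/2 = - 2^( - 1)*19^1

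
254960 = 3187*80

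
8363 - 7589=774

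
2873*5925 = 17022525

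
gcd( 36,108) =36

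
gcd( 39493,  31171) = 73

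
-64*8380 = -536320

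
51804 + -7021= 44783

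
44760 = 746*60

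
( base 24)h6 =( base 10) 414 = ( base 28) em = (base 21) jf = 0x19E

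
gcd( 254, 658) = 2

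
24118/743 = 24118/743  =  32.46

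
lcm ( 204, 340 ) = 1020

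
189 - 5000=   -4811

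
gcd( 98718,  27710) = 2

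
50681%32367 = 18314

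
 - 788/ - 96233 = 788/96233 = 0.01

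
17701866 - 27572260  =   - 9870394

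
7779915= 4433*1755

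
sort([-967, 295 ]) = [-967,295]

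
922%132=130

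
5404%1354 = 1342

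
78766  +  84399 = 163165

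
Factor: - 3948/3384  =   - 7/6 = - 2^(-1) * 3^( - 1 )*  7^1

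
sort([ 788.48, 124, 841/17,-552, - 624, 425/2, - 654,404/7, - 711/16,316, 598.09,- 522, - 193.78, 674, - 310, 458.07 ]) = [ -654, - 624,-552, - 522,-310, - 193.78, - 711/16, 841/17,  404/7,  124 , 425/2, 316,458.07 , 598.09 , 674, 788.48 ] 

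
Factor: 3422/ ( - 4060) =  - 2^ (-1)*5^( - 1)*7^( - 1 )*59^1 = - 59/70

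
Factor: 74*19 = 1406 = 2^1*19^1*37^1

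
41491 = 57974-16483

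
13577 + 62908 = 76485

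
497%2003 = 497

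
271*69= 18699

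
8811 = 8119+692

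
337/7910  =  337/7910 = 0.04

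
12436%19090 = 12436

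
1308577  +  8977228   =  10285805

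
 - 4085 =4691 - 8776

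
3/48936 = 1/16312 = 0.00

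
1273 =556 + 717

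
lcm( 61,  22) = 1342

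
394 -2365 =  - 1971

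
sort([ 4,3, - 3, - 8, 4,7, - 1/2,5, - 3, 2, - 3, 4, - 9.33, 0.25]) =[ -9.33,-8, - 3, - 3, - 3,-1/2,0.25, 2,3, 4,  4, 4, 5, 7 ]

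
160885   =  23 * 6995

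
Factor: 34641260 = 2^2*5^1*  31^1 * 59^1 * 947^1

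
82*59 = 4838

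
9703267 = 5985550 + 3717717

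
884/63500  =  221/15875  =  0.01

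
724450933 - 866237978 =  - 141787045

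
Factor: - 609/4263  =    -  1/7 = -7^(-1) 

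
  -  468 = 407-875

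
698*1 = 698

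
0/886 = 0=0.00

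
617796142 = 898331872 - 280535730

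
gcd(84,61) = 1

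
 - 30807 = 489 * ( -63)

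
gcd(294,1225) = 49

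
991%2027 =991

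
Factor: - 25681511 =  - 197^1*130363^1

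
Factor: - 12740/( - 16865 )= 2^2 * 7^2 * 13^1*3373^( - 1)= 2548/3373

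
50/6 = 25/3  =  8.33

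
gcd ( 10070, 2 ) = 2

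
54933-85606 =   -  30673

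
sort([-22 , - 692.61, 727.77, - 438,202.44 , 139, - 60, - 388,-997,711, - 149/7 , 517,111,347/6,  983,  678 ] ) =[- 997,-692.61, - 438, -388, - 60, - 22, - 149/7, 347/6,111,139,202.44, 517 , 678,  711, 727.77, 983 ] 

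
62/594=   31/297  =  0.10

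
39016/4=9754 =9754.00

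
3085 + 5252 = 8337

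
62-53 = 9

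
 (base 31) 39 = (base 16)66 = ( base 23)4a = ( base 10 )102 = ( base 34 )30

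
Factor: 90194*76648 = 6913189712 = 2^4 * 11^1*13^2 *67^1*3469^1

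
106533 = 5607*19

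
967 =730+237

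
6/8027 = 6/8027 = 0.00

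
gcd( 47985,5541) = 3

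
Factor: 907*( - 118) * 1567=  -  2^1*59^1 * 907^1*1567^1 = -167709742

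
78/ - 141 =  - 1 + 21/47 = - 0.55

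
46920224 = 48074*976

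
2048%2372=2048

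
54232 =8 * 6779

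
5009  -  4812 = 197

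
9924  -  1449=8475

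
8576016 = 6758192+1817824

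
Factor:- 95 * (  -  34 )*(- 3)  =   - 2^1*3^1 * 5^1*17^1 * 19^1 = - 9690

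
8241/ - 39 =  - 2747/13= - 211.31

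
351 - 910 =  - 559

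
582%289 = 4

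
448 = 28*16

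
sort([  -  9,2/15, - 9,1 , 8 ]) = [ - 9, - 9, 2/15, 1,8]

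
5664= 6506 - 842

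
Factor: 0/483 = 0 = 0^1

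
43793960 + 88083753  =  131877713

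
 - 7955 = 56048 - 64003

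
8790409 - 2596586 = 6193823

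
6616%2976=664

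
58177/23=58177/23   =  2529.43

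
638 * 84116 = 53666008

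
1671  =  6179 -4508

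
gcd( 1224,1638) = 18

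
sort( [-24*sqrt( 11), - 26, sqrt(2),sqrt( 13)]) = [-24*sqrt( 11),  -  26, sqrt( 2),sqrt (13)]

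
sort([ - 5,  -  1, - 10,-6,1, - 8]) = [  -  10, - 8,  -  6 , - 5, - 1 , 1 ] 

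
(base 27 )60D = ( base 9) 6014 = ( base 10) 4387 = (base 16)1123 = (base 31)4hg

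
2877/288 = 959/96 = 9.99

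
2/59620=1/29810 = 0.00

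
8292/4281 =2764/1427 = 1.94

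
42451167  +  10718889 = 53170056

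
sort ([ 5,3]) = [3,5]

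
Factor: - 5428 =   -  2^2*23^1 *59^1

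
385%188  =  9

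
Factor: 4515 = 3^1*5^1* 7^1*43^1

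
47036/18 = 23518/9= 2613.11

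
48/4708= 12/1177 = 0.01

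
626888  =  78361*8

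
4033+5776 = 9809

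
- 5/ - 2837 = 5/2837  =  0.00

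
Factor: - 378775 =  - 5^2  *  109^1 * 139^1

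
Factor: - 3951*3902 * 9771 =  - 2^1*3^3*439^1 *1951^1*3257^1 = - 150637572342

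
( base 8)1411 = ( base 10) 777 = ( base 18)273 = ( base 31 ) P2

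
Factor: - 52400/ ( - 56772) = 13100/14193= 2^2 * 3^( - 2 )*5^2*19^( - 1 )*83^( - 1 )*131^1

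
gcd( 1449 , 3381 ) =483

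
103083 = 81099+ 21984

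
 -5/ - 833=5/833 = 0.01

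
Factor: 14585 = 5^1*2917^1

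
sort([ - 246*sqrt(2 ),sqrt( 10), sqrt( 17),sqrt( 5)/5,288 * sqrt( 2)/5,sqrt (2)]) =[ - 246*sqrt(2) , sqrt( 5)/5, sqrt( 2 ),sqrt(10),  sqrt(17),288*sqrt ( 2)/5]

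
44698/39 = 44698/39 = 1146.10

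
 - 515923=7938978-8454901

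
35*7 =245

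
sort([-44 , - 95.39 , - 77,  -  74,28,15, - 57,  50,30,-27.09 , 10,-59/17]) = [ -95.39,-77, - 74,-57,  -  44, - 27.09,-59/17 , 10 , 15,28, 30,  50]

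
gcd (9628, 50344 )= 116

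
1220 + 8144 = 9364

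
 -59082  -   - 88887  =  29805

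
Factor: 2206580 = 2^2*5^1*31^1*3559^1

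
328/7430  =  164/3715 = 0.04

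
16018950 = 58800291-42781341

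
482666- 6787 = 475879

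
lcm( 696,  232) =696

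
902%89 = 12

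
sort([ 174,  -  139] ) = [ - 139,174]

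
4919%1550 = 269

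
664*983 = 652712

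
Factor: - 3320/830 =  - 2^2 = -  4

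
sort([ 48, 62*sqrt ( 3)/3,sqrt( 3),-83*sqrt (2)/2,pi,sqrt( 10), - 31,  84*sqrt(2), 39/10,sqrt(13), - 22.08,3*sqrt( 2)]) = [- 83*sqrt ( 2) /2,-31, - 22.08,sqrt(3 ),pi,  sqrt(10 ),sqrt(13),39/10,3*sqrt(2), 62*sqrt(3 ) /3,48, 84*sqrt( 2)]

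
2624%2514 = 110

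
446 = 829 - 383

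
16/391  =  16/391 = 0.04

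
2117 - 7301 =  - 5184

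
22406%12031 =10375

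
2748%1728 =1020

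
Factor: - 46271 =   -  46271^1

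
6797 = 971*7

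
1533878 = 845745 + 688133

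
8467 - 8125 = 342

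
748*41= 30668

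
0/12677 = 0= 0.00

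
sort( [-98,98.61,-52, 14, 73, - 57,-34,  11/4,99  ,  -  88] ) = [  -  98, - 88,-57,  -  52,-34, 11/4, 14,  73, 98.61,99 ] 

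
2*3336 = 6672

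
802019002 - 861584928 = -59565926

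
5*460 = 2300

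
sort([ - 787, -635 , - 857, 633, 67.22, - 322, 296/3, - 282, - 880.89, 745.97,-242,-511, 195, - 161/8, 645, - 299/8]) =[-880.89, - 857,-787,  -  635, - 511,-322, - 282, - 242 , - 299/8, - 161/8,67.22, 296/3, 195, 633,645, 745.97] 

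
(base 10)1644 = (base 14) 856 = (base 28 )22K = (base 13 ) 996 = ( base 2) 11001101100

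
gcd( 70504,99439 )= 1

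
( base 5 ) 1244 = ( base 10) 199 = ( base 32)67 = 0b11000111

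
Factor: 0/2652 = 0^1 = 0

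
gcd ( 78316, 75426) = 2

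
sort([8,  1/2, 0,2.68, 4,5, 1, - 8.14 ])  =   [  -  8.14,0, 1/2,1 , 2.68,4,5,8 ] 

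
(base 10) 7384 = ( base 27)A3D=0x1CD8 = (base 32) 76o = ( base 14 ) 2996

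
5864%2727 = 410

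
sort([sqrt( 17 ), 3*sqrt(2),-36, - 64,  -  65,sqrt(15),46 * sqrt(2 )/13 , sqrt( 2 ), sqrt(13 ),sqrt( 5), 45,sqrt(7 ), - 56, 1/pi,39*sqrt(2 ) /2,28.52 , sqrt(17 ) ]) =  [ - 65, - 64,-56 , - 36,1/pi,sqrt ( 2), sqrt(5 )  ,  sqrt(7 ) , sqrt (13),sqrt(15),sqrt(17),sqrt ( 17) , 3 *sqrt(2),46*sqrt (2 ) /13,39*sqrt(2 )/2, 28.52,45 ]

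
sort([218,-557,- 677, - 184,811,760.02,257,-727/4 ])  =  [-677, - 557, - 184,- 727/4,218,257,760.02,811 ] 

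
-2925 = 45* (-65 )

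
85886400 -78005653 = 7880747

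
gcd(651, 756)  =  21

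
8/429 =8/429 = 0.02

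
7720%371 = 300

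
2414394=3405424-991030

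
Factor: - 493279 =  - 493279^1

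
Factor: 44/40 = 11/10 = 2^( - 1 ) * 5^( - 1 )*11^1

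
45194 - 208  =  44986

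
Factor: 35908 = 2^2*47^1*191^1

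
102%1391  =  102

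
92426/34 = 2718 + 7/17= 2718.41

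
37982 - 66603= - 28621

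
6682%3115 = 452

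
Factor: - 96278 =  - 2^1*7^1*13^1*23^2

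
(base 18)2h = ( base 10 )53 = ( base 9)58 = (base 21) 2B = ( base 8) 65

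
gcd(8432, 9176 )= 248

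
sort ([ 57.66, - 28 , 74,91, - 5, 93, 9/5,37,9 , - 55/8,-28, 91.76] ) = [ - 28,  -  28, - 55/8, - 5, 9/5,9, 37,57.66, 74,91,91.76, 93]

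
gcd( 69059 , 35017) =1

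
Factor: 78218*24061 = 1882003298 = 2^1*7^1*37^1 *151^1* 24061^1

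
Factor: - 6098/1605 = - 2^1*3^( - 1)*5^( -1)  *107^(-1 )*3049^1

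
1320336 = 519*2544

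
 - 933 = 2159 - 3092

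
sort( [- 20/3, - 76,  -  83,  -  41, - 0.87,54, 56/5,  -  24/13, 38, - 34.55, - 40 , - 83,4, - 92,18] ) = [ - 92,- 83, - 83, - 76,-41 ,-40,-34.55, - 20/3, - 24/13, - 0.87,4,  56/5, 18 , 38, 54 ]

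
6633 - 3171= 3462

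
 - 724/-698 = 362/349 =1.04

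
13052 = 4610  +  8442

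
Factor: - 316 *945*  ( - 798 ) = 238298760= 2^3 * 3^4 * 5^1*7^2 * 19^1*79^1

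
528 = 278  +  250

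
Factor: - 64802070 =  - 2^1*3^2*5^1*720023^1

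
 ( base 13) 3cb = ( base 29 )n7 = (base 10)674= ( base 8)1242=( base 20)1DE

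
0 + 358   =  358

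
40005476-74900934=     -  34895458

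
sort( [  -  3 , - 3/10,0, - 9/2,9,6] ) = [ - 9/2,-3 , - 3/10,0,6, 9]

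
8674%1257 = 1132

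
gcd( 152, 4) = 4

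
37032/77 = 37032/77 = 480.94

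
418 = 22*19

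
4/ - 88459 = -1+88455/88459 = - 0.00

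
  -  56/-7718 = 28/3859= 0.01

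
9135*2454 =22417290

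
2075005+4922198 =6997203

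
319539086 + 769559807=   1089098893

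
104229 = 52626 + 51603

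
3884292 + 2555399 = 6439691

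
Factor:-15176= - 2^3*7^1*271^1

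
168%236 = 168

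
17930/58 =309 + 4/29  =  309.14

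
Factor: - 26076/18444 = - 29^( - 1 )*41^1 = -41/29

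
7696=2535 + 5161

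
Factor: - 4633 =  - 41^1*113^1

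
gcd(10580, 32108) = 92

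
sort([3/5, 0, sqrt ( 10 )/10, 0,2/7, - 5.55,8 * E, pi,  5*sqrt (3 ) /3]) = [ - 5.55, 0, 0, 2/7,  sqrt( 10) /10,  3/5,  5*sqrt(3 )/3, pi, 8*E]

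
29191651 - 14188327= 15003324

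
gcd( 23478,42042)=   546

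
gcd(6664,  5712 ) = 952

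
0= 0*9829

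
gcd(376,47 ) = 47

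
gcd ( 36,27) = 9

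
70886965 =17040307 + 53846658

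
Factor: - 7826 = -2^1*7^1*13^1*43^1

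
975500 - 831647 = 143853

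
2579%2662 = 2579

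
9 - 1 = 8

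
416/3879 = 416/3879  =  0.11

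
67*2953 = 197851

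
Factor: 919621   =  919621^1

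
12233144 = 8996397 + 3236747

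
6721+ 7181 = 13902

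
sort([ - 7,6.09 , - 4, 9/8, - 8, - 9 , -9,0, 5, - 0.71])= [ - 9,-9 , - 8, - 7,- 4, - 0.71, 0,9/8,5,  6.09]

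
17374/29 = 599 + 3/29 =599.10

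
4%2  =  0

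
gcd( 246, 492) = 246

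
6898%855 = 58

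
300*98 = 29400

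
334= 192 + 142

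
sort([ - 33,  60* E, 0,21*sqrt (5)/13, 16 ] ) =[-33, 0,21 * sqrt( 5) /13, 16,60*E]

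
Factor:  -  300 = - 2^2*3^1*5^2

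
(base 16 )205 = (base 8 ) 1005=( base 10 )517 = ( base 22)11b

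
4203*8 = 33624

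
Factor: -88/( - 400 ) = 11/50 = 2^ (-1)*5^( - 2 ) * 11^1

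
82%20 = 2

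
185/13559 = 185/13559= 0.01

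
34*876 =29784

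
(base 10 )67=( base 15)47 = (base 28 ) 2B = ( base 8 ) 103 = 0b1000011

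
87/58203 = 1/669 = 0.00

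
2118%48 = 6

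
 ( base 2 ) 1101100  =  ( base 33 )39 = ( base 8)154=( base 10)108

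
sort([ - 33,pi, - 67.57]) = [ - 67.57, - 33, pi]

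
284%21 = 11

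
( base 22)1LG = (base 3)1022122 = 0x3C2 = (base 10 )962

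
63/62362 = 63/62362 =0.00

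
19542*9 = 175878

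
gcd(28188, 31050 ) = 54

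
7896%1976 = 1968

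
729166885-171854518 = 557312367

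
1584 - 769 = 815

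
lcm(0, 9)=0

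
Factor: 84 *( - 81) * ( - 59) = 2^2 * 3^5* 7^1*59^1=401436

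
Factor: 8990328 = 2^3*3^1*67^1*5591^1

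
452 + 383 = 835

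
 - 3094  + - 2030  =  - 5124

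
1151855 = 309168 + 842687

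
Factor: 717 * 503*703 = 253537653= 3^1*19^1 *37^1*239^1*503^1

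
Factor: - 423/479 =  - 3^2*47^1*479^ ( - 1 )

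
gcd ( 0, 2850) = 2850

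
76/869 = 76/869 = 0.09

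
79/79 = 1= 1.00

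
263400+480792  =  744192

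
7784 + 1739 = 9523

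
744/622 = 372/311 = 1.20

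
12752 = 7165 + 5587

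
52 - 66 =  -14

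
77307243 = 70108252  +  7198991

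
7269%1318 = 679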